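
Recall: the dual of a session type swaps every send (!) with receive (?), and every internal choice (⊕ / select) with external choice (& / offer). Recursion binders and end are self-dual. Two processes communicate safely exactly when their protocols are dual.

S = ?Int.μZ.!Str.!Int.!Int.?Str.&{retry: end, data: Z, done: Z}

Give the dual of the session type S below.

?Int → !Int
  μZ → μZ  (μ self-dual)
    !Str → ?Str
      !Int → ?Int
        !Int → ?Int
          ?Str → !Str
            &{retry,data,done} → ⊕{retry,data,done}  (offer→select)
              [retry]
                end self-dual
              [data]
                Z self-dual
              [done]
                Z self-dual

!Int.μZ.?Str.?Int.?Int.!Str.⊕{retry: end, data: Z, done: Z}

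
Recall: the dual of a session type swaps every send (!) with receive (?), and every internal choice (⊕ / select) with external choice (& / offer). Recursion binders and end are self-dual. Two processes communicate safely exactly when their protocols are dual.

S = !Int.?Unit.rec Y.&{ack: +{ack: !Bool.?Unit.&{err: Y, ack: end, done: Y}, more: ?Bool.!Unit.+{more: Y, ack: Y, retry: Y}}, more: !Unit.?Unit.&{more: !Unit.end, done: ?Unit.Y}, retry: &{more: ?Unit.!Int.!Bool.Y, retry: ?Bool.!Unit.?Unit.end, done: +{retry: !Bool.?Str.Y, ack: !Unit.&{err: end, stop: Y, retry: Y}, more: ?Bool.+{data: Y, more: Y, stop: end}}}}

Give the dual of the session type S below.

?Int.!Unit.rec Y.+{ack: &{ack: ?Bool.!Unit.+{err: Y, ack: end, done: Y}, more: !Bool.?Unit.&{more: Y, ack: Y, retry: Y}}, more: ?Unit.!Unit.+{more: ?Unit.end, done: !Unit.Y}, retry: +{more: !Unit.?Int.?Bool.Y, retry: !Bool.?Unit.!Unit.end, done: &{retry: ?Bool.!Str.Y, ack: ?Unit.+{err: end, stop: Y, retry: Y}, more: !Bool.&{data: Y, more: Y, stop: end}}}}

!Int ↦ ?Int
  ?Unit ↦ !Unit
    rec Y ↦ rec Y  (binder kept)
      &{ack,more,retry} ↦ +{ack,more,retry}  (&→⊕)
        case ack:
          +{ack,more} ↦ &{ack,more}  (internal→external)
            case ack:
              !Bool ↦ ?Bool
                ?Unit ↦ !Unit
                  &{err,ack,done} ↦ +{err,ack,done}  (&→⊕)
                    case err:
                      Y ↦ Y
                    case ack:
                      end ↦ end
                    case done:
                      Y ↦ Y
            case more:
              ?Bool ↦ !Bool
                !Unit ↦ ?Unit
                  +{more,ack,retry} ↦ &{more,ack,retry}  (internal→external)
                    case more:
                      Y ↦ Y
                    case ack:
                      Y ↦ Y
                    case retry:
                      Y ↦ Y
        case more:
          !Unit ↦ ?Unit
            ?Unit ↦ !Unit
              &{more,done} ↦ +{more,done}  (&→⊕)
                case more:
                  !Unit ↦ ?Unit
                    end ↦ end
                case done:
                  ?Unit ↦ !Unit
                    Y ↦ Y
        case retry:
          &{more,retry,done} ↦ +{more,retry,done}  (&→⊕)
            case more:
              ?Unit ↦ !Unit
                !Int ↦ ?Int
                  !Bool ↦ ?Bool
                    Y ↦ Y
            case retry:
              ?Bool ↦ !Bool
                !Unit ↦ ?Unit
                  ?Unit ↦ !Unit
                    end ↦ end
            case done:
              +{retry,ack,more} ↦ &{retry,ack,more}  (internal→external)
                case retry:
                  !Bool ↦ ?Bool
                    ?Str ↦ !Str
                      Y ↦ Y
                case ack:
                  !Unit ↦ ?Unit
                    &{err,stop,retry} ↦ +{err,stop,retry}  (&→⊕)
                      case err:
                        end ↦ end
                      case stop:
                        Y ↦ Y
                      case retry:
                        Y ↦ Y
                case more:
                  ?Bool ↦ !Bool
                    +{data,more,stop} ↦ &{data,more,stop}  (internal→external)
                      case data:
                        Y ↦ Y
                      case more:
                        Y ↦ Y
                      case stop:
                        end ↦ end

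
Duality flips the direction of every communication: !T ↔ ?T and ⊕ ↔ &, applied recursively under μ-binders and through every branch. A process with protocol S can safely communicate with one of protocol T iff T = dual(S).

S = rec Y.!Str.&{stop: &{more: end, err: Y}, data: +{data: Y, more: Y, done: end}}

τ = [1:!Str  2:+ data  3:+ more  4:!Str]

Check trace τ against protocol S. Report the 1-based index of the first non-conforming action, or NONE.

@1 !Str  match  now at &{stop: &{more: end, err: rec Y.…}, data: +{data: rec Y.…, more: rec Y.…, done: end}}
@2 got + data, protocol expects & stop or & data  ✗

2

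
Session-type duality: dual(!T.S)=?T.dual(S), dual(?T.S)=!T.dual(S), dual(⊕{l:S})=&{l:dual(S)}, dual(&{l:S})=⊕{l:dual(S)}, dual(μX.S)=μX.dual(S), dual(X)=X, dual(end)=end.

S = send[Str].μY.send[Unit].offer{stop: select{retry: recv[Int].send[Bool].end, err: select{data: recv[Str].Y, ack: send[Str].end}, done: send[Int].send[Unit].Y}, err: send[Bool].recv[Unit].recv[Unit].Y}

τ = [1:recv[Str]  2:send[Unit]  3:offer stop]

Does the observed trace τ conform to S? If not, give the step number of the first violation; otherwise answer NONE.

1

@1 got recv[Str], protocol expects send[Str]  ✗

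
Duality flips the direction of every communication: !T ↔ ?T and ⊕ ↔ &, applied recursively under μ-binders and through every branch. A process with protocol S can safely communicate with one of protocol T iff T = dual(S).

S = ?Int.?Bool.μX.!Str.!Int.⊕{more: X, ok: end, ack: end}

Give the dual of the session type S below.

?Int ↦ !Int
  ?Bool ↦ !Bool
    μX ↦ μX  (μ self-dual)
      !Str ↦ ?Str
        !Int ↦ ?Int
          ⊕{more,ok,ack} ↦ &{more,ok,ack}  (⊕→&)
            [more]
              dual(X) = X
            [ok]
              dual(end) = end
            [ack]
              dual(end) = end

!Int.!Bool.μX.?Str.?Int.&{more: X, ok: end, ack: end}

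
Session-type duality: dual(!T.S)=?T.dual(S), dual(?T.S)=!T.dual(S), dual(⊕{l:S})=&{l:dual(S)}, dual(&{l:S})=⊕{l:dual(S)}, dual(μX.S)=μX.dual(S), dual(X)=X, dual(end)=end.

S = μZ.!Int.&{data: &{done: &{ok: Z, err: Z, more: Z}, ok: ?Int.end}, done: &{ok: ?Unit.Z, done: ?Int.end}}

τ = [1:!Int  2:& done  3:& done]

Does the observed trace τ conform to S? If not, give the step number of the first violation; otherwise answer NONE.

[1] !Int  ✓  state: &{data: &{done: &{ok: μZ.…, err: μZ.…, more: μZ.…}, ok: ?Int.end}, done: &{ok: ?Unit.μZ.…, done: ?Int.end}}
[2] & done  ✓  state: &{ok: ?Unit.μZ.…, done: ?Int.end}
[3] & done  ✓  state: ?Int.end
all 3 steps conform

NONE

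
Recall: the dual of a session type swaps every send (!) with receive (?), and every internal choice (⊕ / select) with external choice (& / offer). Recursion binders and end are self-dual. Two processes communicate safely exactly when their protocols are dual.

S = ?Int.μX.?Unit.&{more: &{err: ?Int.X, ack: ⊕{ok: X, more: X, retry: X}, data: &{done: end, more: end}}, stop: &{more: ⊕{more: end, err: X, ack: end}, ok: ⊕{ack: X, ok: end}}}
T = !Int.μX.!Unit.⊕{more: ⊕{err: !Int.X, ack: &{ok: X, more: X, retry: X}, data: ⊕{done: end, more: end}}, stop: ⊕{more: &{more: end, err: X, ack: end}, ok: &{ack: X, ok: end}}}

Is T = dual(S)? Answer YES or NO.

?Int vs !Int  ✓
  μX vs μX  ✓ (rec unchanged)
    ?Unit vs !Unit  ✓
      &{more,stop} vs ⊕{more,stop}  ✓ label sets agree
        [more]
          &{err,ack,data} vs ⊕{err,ack,data}  ✓ label sets agree
            [err]
              ?Int vs !Int  ✓
                X vs X  ✓
            [ack]
              ⊕{ok,more,retry} vs &{ok,more,retry}  ✓ label sets agree
                [ok]
                  X vs X  ✓
                [more]
                  X vs X  ✓
                [retry]
                  X vs X  ✓
            [data]
              &{done,more} vs ⊕{done,more}  ✓ label sets agree
                [done]
                  end vs end  ✓
                [more]
                  end vs end  ✓
        [stop]
          &{more,ok} vs ⊕{more,ok}  ✓ label sets agree
            [more]
              ⊕{more,err,ack} vs &{more,err,ack}  ✓ label sets agree
                [more]
                  end vs end  ✓
                [err]
                  X vs X  ✓
                [ack]
                  end vs end  ✓
            [ok]
              ⊕{ack,ok} vs &{ack,ok}  ✓ label sets agree
                [ack]
                  X vs X  ✓
                [ok]
                  end vs end  ✓

YES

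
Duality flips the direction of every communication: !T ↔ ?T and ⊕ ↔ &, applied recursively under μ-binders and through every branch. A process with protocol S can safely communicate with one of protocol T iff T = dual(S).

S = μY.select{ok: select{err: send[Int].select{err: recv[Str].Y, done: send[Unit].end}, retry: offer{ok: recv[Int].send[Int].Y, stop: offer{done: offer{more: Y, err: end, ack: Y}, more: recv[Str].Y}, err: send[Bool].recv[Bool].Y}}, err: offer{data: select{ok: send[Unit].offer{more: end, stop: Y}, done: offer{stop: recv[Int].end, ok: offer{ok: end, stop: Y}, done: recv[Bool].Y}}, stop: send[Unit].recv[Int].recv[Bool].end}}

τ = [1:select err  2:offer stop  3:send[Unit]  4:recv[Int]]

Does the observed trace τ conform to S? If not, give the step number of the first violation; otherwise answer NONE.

step 1: select err  ✓  state: offer{data: select{ok: send[Unit].offer{more: end, stop: μY.…}, done: offer{stop: recv[Int].end, ok: offer{ok: end, stop: μY.…}, done: recv[Bool].μY.…}}, stop: send[Unit].recv[Int].recv[Bool].end}
step 2: offer stop  ✓  state: send[Unit].recv[Int].recv[Bool].end
step 3: send[Unit]  ✓  state: recv[Int].recv[Bool].end
step 4: recv[Int]  ✓  state: recv[Bool].end
τ conforms to S (length 4)

NONE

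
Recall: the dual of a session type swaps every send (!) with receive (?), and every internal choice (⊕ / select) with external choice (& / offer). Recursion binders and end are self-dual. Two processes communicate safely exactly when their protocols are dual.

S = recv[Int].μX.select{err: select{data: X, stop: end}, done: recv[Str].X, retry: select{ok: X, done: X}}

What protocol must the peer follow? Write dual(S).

send[Int].μX.offer{err: offer{data: X, stop: end}, done: send[Str].X, retry: offer{ok: X, done: X}}

recv[Int] ↦ send[Int]
  μX ↦ μX  (rec unchanged)
    select{err,done,retry} ↦ offer{err,done,retry}  (select→offer)
      case err:
        select{data,stop} ↦ offer{data,stop}  (select→offer)
          case data:
            X self-dual
          case stop:
            end self-dual
      case done:
        recv[Str] ↦ send[Str]
          X self-dual
      case retry:
        select{ok,done} ↦ offer{ok,done}  (select→offer)
          case ok:
            X self-dual
          case done:
            X self-dual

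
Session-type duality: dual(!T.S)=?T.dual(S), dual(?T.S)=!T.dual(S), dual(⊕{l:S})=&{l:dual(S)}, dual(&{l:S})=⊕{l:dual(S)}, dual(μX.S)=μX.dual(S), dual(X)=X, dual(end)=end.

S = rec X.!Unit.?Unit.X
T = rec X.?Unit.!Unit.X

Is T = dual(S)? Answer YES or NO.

YES

rec X | rec X  ✓ (rec unchanged)
  !Unit | ?Unit  ✓
    ?Unit | !Unit  ✓
      X | X  ✓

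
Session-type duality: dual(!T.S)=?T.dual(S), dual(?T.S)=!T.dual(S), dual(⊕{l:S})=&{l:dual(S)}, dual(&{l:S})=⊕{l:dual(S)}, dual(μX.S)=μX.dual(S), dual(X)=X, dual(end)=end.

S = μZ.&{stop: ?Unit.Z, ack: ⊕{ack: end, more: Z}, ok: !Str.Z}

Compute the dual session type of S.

μZ = μZ  (μ self-dual)
  &{stop,ack,ok} = ⊕{stop,ack,ok}  (&→⊕)
    case stop:
      ?Unit = !Unit
        dual(Z) = Z
    case ack:
      ⊕{ack,more} = &{ack,more}  (select→offer)
        case ack:
          dual(end) = end
        case more:
          dual(Z) = Z
    case ok:
      !Str = ?Str
        dual(Z) = Z

μZ.⊕{stop: !Unit.Z, ack: &{ack: end, more: Z}, ok: ?Str.Z}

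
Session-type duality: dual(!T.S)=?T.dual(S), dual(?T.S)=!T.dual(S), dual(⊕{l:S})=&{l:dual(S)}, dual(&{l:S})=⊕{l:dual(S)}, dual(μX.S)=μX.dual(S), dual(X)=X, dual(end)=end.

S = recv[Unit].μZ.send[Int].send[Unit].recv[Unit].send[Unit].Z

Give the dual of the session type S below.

send[Unit].μZ.recv[Int].recv[Unit].send[Unit].recv[Unit].Z

recv[Unit] → send[Unit]
  μZ → μZ  (μ self-dual)
    send[Int] → recv[Int]
      send[Unit] → recv[Unit]
        recv[Unit] → send[Unit]
          send[Unit] → recv[Unit]
            Z self-dual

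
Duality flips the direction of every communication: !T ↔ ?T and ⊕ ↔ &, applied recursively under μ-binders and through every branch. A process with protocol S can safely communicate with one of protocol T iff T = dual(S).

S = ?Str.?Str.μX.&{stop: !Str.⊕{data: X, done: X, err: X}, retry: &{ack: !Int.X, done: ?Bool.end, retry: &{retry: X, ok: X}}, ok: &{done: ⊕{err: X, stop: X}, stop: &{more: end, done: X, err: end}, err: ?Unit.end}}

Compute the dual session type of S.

?Str = !Str
  ?Str = !Str
    μX = μX  (rec unchanged)
      &{stop,retry,ok} = ⊕{stop,retry,ok}  (&→⊕)
        • stop:
          !Str = ?Str
            ⊕{data,done,err} = &{data,done,err}  (internal→external)
              • data:
                X ↦ X
              • done:
                X ↦ X
              • err:
                X ↦ X
        • retry:
          &{ack,done,retry} = ⊕{ack,done,retry}  (&→⊕)
            • ack:
              !Int = ?Int
                X ↦ X
            • done:
              ?Bool = !Bool
                end ↦ end
            • retry:
              &{retry,ok} = ⊕{retry,ok}  (&→⊕)
                • retry:
                  X ↦ X
                • ok:
                  X ↦ X
        • ok:
          &{done,stop,err} = ⊕{done,stop,err}  (&→⊕)
            • done:
              ⊕{err,stop} = &{err,stop}  (internal→external)
                • err:
                  X ↦ X
                • stop:
                  X ↦ X
            • stop:
              &{more,done,err} = ⊕{more,done,err}  (&→⊕)
                • more:
                  end ↦ end
                • done:
                  X ↦ X
                • err:
                  end ↦ end
            • err:
              ?Unit = !Unit
                end ↦ end

!Str.!Str.μX.⊕{stop: ?Str.&{data: X, done: X, err: X}, retry: ⊕{ack: ?Int.X, done: !Bool.end, retry: ⊕{retry: X, ok: X}}, ok: ⊕{done: &{err: X, stop: X}, stop: ⊕{more: end, done: X, err: end}, err: !Unit.end}}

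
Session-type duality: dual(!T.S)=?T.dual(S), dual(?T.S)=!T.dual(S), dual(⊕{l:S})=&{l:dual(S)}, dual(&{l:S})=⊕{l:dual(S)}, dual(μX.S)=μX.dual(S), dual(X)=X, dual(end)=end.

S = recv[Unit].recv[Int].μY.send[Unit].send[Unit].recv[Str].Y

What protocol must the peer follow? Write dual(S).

recv[Unit] → send[Unit]
  recv[Int] → send[Int]
    μY → μY  (binder kept)
      send[Unit] → recv[Unit]
        send[Unit] → recv[Unit]
          recv[Str] → send[Str]
            dual(Y) = Y

send[Unit].send[Int].μY.recv[Unit].recv[Unit].send[Str].Y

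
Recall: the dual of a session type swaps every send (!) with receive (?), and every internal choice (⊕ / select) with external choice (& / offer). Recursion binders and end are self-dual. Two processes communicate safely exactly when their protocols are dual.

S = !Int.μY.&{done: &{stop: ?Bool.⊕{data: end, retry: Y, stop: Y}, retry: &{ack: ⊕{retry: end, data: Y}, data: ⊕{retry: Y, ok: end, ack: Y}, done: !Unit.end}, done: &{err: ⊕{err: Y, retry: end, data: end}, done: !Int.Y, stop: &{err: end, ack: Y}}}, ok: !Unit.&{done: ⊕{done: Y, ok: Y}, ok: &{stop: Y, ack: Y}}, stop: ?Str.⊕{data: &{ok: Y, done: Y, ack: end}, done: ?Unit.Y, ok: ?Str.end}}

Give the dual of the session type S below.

?Int.μY.⊕{done: ⊕{stop: !Bool.&{data: end, retry: Y, stop: Y}, retry: ⊕{ack: &{retry: end, data: Y}, data: &{retry: Y, ok: end, ack: Y}, done: ?Unit.end}, done: ⊕{err: &{err: Y, retry: end, data: end}, done: ?Int.Y, stop: ⊕{err: end, ack: Y}}}, ok: ?Unit.⊕{done: &{done: Y, ok: Y}, ok: ⊕{stop: Y, ack: Y}}, stop: !Str.&{data: ⊕{ok: Y, done: Y, ack: end}, done: !Unit.Y, ok: !Str.end}}

!Int → ?Int
  μY → μY  (binder kept)
    &{done,ok,stop} → ⊕{done,ok,stop}  (offer→select)
      • done:
        &{stop,retry,done} → ⊕{stop,retry,done}  (offer→select)
          • stop:
            ?Bool → !Bool
              ⊕{data,retry,stop} → &{data,retry,stop}  (⊕→&)
                • data:
                  dual(end) = end
                • retry:
                  dual(Y) = Y
                • stop:
                  dual(Y) = Y
          • retry:
            &{ack,data,done} → ⊕{ack,data,done}  (offer→select)
              • ack:
                ⊕{retry,data} → &{retry,data}  (⊕→&)
                  • retry:
                    dual(end) = end
                  • data:
                    dual(Y) = Y
              • data:
                ⊕{retry,ok,ack} → &{retry,ok,ack}  (⊕→&)
                  • retry:
                    dual(Y) = Y
                  • ok:
                    dual(end) = end
                  • ack:
                    dual(Y) = Y
              • done:
                !Unit → ?Unit
                  dual(end) = end
          • done:
            &{err,done,stop} → ⊕{err,done,stop}  (offer→select)
              • err:
                ⊕{err,retry,data} → &{err,retry,data}  (⊕→&)
                  • err:
                    dual(Y) = Y
                  • retry:
                    dual(end) = end
                  • data:
                    dual(end) = end
              • done:
                !Int → ?Int
                  dual(Y) = Y
              • stop:
                &{err,ack} → ⊕{err,ack}  (offer→select)
                  • err:
                    dual(end) = end
                  • ack:
                    dual(Y) = Y
      • ok:
        !Unit → ?Unit
          &{done,ok} → ⊕{done,ok}  (offer→select)
            • done:
              ⊕{done,ok} → &{done,ok}  (⊕→&)
                • done:
                  dual(Y) = Y
                • ok:
                  dual(Y) = Y
            • ok:
              &{stop,ack} → ⊕{stop,ack}  (offer→select)
                • stop:
                  dual(Y) = Y
                • ack:
                  dual(Y) = Y
      • stop:
        ?Str → !Str
          ⊕{data,done,ok} → &{data,done,ok}  (⊕→&)
            • data:
              &{ok,done,ack} → ⊕{ok,done,ack}  (offer→select)
                • ok:
                  dual(Y) = Y
                • done:
                  dual(Y) = Y
                • ack:
                  dual(end) = end
            • done:
              ?Unit → !Unit
                dual(Y) = Y
            • ok:
              ?Str → !Str
                dual(end) = end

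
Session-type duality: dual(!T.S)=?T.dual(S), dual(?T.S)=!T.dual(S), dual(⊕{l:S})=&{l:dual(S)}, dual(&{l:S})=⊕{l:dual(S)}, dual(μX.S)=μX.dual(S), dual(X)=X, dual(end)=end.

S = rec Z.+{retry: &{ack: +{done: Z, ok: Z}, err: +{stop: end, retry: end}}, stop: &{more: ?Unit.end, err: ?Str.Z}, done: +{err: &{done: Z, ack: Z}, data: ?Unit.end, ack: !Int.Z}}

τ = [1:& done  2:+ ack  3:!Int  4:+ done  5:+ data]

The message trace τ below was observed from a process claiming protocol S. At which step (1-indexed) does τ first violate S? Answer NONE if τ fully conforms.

1

[1] got & done, protocol expects + retry or + stop or + done  ✗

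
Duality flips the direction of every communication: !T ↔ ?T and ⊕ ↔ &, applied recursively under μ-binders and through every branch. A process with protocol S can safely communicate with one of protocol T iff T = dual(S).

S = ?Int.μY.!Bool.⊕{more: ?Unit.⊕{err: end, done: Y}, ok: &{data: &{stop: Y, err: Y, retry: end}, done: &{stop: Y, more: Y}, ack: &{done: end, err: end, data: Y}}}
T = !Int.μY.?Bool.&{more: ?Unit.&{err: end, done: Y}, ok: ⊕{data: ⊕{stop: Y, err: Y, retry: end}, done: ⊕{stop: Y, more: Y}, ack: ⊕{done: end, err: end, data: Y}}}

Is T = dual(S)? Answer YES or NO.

?Int vs !Int  ok
  μY vs μY  ok (binder kept)
    !Bool vs ?Bool  ok
      ⊕{more,ok} vs &{more,ok}  ok label sets agree
        • more:
          ?Unit vs ?Unit  ✗ same direction on both sides — not dual

NO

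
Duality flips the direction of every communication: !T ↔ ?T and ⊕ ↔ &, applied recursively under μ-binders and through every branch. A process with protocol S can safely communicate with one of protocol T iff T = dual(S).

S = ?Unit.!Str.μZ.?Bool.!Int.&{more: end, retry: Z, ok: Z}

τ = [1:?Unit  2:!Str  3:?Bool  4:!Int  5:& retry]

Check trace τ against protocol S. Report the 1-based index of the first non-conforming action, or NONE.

step 1: ?Unit  ✓  cont: !Str.μZ.…
step 2: !Str  ✓  cont: μZ.…
step 3: ?Bool  ✓  cont: !Int.&{more: end, retry: μZ.…, ok: μZ.…}
step 4: !Int  ✓  cont: &{more: end, retry: μZ.…, ok: μZ.…}
step 5: & retry  ✓  cont: μZ.…
trace exhausted — no violation

NONE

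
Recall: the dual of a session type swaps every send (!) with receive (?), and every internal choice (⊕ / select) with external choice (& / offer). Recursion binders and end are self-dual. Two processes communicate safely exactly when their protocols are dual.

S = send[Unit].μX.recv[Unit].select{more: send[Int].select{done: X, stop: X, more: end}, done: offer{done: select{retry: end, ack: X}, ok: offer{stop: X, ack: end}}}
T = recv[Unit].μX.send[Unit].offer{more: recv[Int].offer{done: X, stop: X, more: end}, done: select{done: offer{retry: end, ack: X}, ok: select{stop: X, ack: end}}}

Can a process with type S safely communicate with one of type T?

YES

send[Unit] ‖ recv[Unit]  match
  μX ‖ μX  match (binder kept)
    recv[Unit] ‖ send[Unit]  match
      select{more,done} ‖ offer{more,done}  match label sets agree
        [more]
          send[Int] ‖ recv[Int]  match
            select{done,stop,more} ‖ offer{done,stop,more}  match label sets agree
              [done]
                X ‖ X  match
              [stop]
                X ‖ X  match
              [more]
                end ‖ end  match
        [done]
          offer{done,ok} ‖ select{done,ok}  match label sets agree
            [done]
              select{retry,ack} ‖ offer{retry,ack}  match label sets agree
                [retry]
                  end ‖ end  match
                [ack]
                  X ‖ X  match
            [ok]
              offer{stop,ack} ‖ select{stop,ack}  match label sets agree
                [stop]
                  X ‖ X  match
                [ack]
                  end ‖ end  match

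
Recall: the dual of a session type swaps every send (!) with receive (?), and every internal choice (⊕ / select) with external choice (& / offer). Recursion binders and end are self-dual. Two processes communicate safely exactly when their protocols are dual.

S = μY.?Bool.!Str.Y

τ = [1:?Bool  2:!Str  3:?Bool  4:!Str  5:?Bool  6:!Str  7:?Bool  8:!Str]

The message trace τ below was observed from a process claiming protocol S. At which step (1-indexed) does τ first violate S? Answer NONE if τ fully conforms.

NONE

@1 ?Bool  ok  residual = !Str.μY.…
@2 !Str  ok  residual = μY.…
@3 ?Bool  ok  residual = !Str.μY.…
@4 !Str  ok  residual = μY.…
@5 ?Bool  ok  residual = !Str.μY.…
@6 !Str  ok  residual = μY.…
@7 ?Bool  ok  residual = !Str.μY.…
@8 !Str  ok  residual = μY.…
all 8 steps conform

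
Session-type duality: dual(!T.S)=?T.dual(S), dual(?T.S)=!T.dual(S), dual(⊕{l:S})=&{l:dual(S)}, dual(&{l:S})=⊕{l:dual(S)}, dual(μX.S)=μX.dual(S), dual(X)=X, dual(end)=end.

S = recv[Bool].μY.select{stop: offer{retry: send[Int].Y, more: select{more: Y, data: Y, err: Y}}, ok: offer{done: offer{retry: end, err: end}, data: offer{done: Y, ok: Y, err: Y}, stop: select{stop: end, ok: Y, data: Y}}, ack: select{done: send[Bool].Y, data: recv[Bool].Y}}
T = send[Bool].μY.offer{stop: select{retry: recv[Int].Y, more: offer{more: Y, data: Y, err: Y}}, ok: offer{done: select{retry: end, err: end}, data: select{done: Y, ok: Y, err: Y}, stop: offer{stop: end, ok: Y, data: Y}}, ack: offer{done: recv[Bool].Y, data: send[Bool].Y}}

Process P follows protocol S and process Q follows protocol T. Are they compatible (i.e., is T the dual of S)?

NO

recv[Bool] ‖ send[Bool]  ✓
  μY ‖ μY  ✓ (rec unchanged)
    select{stop,ok,ack} ‖ offer{stop,ok,ack}  ✓ label sets agree
      case stop:
        offer{retry,more} ‖ select{retry,more}  ✓ label sets agree
          case retry:
            send[Int] ‖ recv[Int]  ✓
              Y ‖ Y  ✓
          case more:
            select{more,data,err} ‖ offer{more,data,err}  ✓ label sets agree
              case more:
                Y ‖ Y  ✓
              case data:
                Y ‖ Y  ✓
              case err:
                Y ‖ Y  ✓
      case ok:
        offer{done,data,stop} ‖ offer{done,data,stop}  ✗ choice polarity not flipped — not dual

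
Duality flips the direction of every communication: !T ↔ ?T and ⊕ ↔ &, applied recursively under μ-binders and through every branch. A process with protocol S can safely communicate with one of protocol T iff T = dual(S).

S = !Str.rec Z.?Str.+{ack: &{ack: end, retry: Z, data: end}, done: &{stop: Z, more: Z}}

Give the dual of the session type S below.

!Str ↦ ?Str
  rec Z ↦ rec Z  (μ self-dual)
    ?Str ↦ !Str
      +{ack,done} ↦ &{ack,done}  (internal→external)
        • ack:
          &{ack,retry,data} ↦ +{ack,retry,data}  (&→⊕)
            • ack:
              end ↦ end
            • retry:
              Z ↦ Z
            • data:
              end ↦ end
        • done:
          &{stop,more} ↦ +{stop,more}  (&→⊕)
            • stop:
              Z ↦ Z
            • more:
              Z ↦ Z

?Str.rec Z.!Str.&{ack: +{ack: end, retry: Z, data: end}, done: +{stop: Z, more: Z}}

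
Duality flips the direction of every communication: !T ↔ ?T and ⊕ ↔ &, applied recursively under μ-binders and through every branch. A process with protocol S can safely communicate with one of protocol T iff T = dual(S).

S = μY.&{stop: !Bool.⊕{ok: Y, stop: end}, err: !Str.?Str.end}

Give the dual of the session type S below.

μY.⊕{stop: ?Bool.&{ok: Y, stop: end}, err: ?Str.!Str.end}

μY = μY  (μ self-dual)
  &{stop,err} = ⊕{stop,err}  (offer→select)
    • stop:
      !Bool = ?Bool
        ⊕{ok,stop} = &{ok,stop}  (select→offer)
          • ok:
            Y self-dual
          • stop:
            end self-dual
    • err:
      !Str = ?Str
        ?Str = !Str
          end self-dual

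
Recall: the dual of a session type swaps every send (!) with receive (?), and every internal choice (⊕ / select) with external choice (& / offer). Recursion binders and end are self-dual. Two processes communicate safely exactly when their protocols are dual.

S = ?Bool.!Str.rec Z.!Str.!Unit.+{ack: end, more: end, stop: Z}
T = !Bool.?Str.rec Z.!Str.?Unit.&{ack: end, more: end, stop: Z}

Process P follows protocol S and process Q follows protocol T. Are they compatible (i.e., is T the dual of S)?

NO

?Bool | !Bool  ok
  !Str | ?Str  ok
    rec Z | rec Z  ok (μ self-dual)
      !Str | !Str  ✗ same direction on both sides — not dual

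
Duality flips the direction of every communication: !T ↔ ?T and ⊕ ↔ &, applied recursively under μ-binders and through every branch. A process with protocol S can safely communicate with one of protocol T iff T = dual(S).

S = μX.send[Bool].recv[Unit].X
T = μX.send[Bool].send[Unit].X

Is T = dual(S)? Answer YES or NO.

NO

μX ‖ μX  match (binder kept)
  send[Bool] ‖ send[Bool]  ✗ same direction on both sides — not dual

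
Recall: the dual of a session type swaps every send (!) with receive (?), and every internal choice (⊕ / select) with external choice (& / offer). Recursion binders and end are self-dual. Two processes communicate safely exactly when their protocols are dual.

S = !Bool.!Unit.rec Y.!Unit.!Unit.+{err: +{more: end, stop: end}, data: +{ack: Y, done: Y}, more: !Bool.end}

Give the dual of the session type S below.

?Bool.?Unit.rec Y.?Unit.?Unit.&{err: &{more: end, stop: end}, data: &{ack: Y, done: Y}, more: ?Bool.end}

!Bool ↦ ?Bool
  !Unit ↦ ?Unit
    rec Y ↦ rec Y  (rec unchanged)
      !Unit ↦ ?Unit
        !Unit ↦ ?Unit
          +{err,data,more} ↦ &{err,data,more}  (internal→external)
            case err:
              +{more,stop} ↦ &{more,stop}  (internal→external)
                case more:
                  dual(end) = end
                case stop:
                  dual(end) = end
            case data:
              +{ack,done} ↦ &{ack,done}  (internal→external)
                case ack:
                  dual(Y) = Y
                case done:
                  dual(Y) = Y
            case more:
              !Bool ↦ ?Bool
                dual(end) = end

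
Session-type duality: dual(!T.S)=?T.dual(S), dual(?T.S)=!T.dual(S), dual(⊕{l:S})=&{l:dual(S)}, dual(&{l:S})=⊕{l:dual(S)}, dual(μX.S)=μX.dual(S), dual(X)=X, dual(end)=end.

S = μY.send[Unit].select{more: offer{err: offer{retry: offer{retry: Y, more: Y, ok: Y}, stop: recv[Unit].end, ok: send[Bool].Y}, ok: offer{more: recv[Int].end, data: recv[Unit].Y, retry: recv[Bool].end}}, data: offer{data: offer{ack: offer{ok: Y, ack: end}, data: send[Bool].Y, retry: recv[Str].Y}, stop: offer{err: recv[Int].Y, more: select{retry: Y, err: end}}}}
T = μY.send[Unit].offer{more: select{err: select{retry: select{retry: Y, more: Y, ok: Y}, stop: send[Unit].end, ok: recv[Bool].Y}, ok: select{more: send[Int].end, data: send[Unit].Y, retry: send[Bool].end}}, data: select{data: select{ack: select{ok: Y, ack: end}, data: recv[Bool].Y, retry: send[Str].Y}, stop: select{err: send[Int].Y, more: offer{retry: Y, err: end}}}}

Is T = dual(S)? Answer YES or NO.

NO

μY | μY  match (μ self-dual)
  send[Unit] | send[Unit]  ✗ same direction on both sides — not dual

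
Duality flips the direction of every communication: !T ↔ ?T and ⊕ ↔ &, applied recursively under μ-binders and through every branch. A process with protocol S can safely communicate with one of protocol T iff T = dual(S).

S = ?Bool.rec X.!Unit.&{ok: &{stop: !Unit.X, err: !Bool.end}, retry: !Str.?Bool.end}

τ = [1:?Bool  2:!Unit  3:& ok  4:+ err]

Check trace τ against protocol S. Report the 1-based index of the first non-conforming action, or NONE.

4

@1 ?Bool  ok  now at rec X.…
@2 !Unit  ok  now at &{ok: &{stop: !Unit.rec X.…, err: !Bool.end}, retry: !Str.?Bool.end}
@3 & ok  ok  now at &{stop: !Unit.rec X.…, err: !Bool.end}
@4 got + err, protocol expects & stop or & err  ✗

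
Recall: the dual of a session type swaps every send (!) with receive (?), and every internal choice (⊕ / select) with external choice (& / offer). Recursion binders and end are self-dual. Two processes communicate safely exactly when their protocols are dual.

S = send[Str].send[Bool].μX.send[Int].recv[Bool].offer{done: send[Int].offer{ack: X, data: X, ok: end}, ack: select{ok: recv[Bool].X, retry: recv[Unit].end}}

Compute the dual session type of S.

send[Str] ↦ recv[Str]
  send[Bool] ↦ recv[Bool]
    μX ↦ μX  (μ self-dual)
      send[Int] ↦ recv[Int]
        recv[Bool] ↦ send[Bool]
          offer{done,ack} ↦ select{done,ack}  (&→⊕)
            • done:
              send[Int] ↦ recv[Int]
                offer{ack,data,ok} ↦ select{ack,data,ok}  (&→⊕)
                  • ack:
                    dual(X) = X
                  • data:
                    dual(X) = X
                  • ok:
                    dual(end) = end
            • ack:
              select{ok,retry} ↦ offer{ok,retry}  (select→offer)
                • ok:
                  recv[Bool] ↦ send[Bool]
                    dual(X) = X
                • retry:
                  recv[Unit] ↦ send[Unit]
                    dual(end) = end

recv[Str].recv[Bool].μX.recv[Int].send[Bool].select{done: recv[Int].select{ack: X, data: X, ok: end}, ack: offer{ok: send[Bool].X, retry: send[Unit].end}}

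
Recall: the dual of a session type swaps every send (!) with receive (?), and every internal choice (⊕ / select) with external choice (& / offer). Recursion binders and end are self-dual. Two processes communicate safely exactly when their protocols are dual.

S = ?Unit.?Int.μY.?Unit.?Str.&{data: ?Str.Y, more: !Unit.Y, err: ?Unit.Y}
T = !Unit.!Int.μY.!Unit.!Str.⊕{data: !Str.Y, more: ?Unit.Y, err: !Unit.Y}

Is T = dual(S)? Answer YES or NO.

?Unit vs !Unit  ✓
  ?Int vs !Int  ✓
    μY vs μY  ✓ (μ self-dual)
      ?Unit vs !Unit  ✓
        ?Str vs !Str  ✓
          &{data,more,err} vs ⊕{data,more,err}  ✓ same labels
            • data:
              ?Str vs !Str  ✓
                Y vs Y  ✓
            • more:
              !Unit vs ?Unit  ✓
                Y vs Y  ✓
            • err:
              ?Unit vs !Unit  ✓
                Y vs Y  ✓

YES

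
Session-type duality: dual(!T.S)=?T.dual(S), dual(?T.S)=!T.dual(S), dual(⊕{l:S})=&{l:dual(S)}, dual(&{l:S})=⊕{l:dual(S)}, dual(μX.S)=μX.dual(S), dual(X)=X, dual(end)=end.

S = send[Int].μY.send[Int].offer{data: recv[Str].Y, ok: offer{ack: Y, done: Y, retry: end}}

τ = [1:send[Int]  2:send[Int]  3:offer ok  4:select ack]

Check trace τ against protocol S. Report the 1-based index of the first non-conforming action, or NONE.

[1] send[Int]  match  cont: μY.…
[2] send[Int]  match  cont: offer{data: recv[Str].μY.…, ok: offer{ack: μY.…, done: μY.…, retry: end}}
[3] offer ok  match  cont: offer{ack: μY.…, done: μY.…, retry: end}
[4] got select ack, protocol expects offer ack or offer done or offer retry  ✗

4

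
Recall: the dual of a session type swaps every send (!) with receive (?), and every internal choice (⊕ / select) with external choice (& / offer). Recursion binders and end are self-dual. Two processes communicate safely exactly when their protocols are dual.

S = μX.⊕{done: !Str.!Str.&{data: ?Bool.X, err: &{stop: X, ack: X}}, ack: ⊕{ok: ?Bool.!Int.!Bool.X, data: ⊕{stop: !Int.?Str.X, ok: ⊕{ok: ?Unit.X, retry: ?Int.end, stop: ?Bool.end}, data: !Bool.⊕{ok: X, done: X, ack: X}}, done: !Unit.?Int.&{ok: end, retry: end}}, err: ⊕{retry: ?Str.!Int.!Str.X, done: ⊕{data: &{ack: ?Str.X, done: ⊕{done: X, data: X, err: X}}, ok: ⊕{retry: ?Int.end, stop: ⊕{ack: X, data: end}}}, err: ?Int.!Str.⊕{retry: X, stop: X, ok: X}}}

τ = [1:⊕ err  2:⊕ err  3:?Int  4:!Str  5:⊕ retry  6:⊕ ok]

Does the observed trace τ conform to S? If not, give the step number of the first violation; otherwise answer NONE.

6

step 1: ⊕ err  ok  state: ⊕{retry: ?Str.!Int.!Str.μX.…, done: ⊕{data: &{ack: ?Str.μX.…, done: ⊕{done: μX.…, data: μX.…, err: μX.…}}, ok: ⊕{retry: ?Int.end, stop: ⊕{ack: μX.…, data: end}}}, err: ?Int.!Str.⊕{retry: μX.…, stop: μX.…, ok: μX.…}}
step 2: ⊕ err  ok  state: ?Int.!Str.⊕{retry: μX.…, stop: μX.…, ok: μX.…}
step 3: ?Int  ok  state: !Str.⊕{retry: μX.…, stop: μX.…, ok: μX.…}
step 4: !Str  ok  state: ⊕{retry: μX.…, stop: μX.…, ok: μX.…}
step 5: ⊕ retry  ok  state: μX.…
step 6: got ⊕ ok, protocol expects ⊕ done or ⊕ ack or ⊕ err  ✗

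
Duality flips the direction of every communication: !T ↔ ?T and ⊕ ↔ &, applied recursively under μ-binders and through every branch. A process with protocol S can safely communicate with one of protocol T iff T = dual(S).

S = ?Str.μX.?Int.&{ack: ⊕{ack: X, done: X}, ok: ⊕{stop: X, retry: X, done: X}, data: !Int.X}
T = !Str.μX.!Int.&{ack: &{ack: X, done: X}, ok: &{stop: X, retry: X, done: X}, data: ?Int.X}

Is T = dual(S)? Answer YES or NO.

?Str | !Str  match
  μX | μX  match (μ self-dual)
    ?Int | !Int  match
      &{ack,ok,data} | &{ack,ok,data}  ✗ choice polarity not flipped — not dual

NO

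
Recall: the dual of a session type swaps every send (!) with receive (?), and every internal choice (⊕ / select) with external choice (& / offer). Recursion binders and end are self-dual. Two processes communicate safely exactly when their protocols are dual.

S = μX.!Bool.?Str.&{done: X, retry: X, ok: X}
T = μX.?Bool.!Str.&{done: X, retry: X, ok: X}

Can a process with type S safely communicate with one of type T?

NO

μX ‖ μX  match (μ self-dual)
  !Bool ‖ ?Bool  match
    ?Str ‖ !Str  match
      &{done,retry,ok} ‖ &{done,retry,ok}  ✗ choice polarity not flipped — not dual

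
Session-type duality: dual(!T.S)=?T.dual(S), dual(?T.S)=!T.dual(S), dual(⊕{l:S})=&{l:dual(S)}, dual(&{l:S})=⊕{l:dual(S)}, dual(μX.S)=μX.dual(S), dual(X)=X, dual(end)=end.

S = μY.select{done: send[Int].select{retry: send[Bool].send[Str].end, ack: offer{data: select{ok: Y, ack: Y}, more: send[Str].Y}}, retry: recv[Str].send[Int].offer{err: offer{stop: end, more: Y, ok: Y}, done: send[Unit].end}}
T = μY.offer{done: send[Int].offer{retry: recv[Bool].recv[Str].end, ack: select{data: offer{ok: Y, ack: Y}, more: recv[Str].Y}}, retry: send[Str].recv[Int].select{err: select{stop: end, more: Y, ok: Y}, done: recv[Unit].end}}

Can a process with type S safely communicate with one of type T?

μY | μY  ok (μ self-dual)
  select{done,retry} | offer{done,retry}  ok labels match
    • done:
      send[Int] | send[Int]  ✗ same direction on both sides — not dual

NO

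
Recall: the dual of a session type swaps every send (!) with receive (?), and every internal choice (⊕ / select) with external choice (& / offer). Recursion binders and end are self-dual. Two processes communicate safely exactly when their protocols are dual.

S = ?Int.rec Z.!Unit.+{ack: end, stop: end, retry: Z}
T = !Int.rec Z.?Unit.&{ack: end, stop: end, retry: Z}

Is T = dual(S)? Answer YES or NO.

?Int ‖ !Int  ok
  rec Z ‖ rec Z  ok (μ self-dual)
    !Unit ‖ ?Unit  ok
      +{ack,stop,retry} ‖ &{ack,stop,retry}  ok label sets agree
        [ack]
          end ‖ end  ok
        [stop]
          end ‖ end  ok
        [retry]
          Z ‖ Z  ok

YES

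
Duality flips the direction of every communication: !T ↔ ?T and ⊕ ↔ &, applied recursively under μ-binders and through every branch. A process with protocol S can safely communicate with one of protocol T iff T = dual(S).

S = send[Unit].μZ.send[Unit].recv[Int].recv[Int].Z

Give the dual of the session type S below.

recv[Unit].μZ.recv[Unit].send[Int].send[Int].Z

send[Unit] ↦ recv[Unit]
  μZ ↦ μZ  (binder kept)
    send[Unit] ↦ recv[Unit]
      recv[Int] ↦ send[Int]
        recv[Int] ↦ send[Int]
          dual(Z) = Z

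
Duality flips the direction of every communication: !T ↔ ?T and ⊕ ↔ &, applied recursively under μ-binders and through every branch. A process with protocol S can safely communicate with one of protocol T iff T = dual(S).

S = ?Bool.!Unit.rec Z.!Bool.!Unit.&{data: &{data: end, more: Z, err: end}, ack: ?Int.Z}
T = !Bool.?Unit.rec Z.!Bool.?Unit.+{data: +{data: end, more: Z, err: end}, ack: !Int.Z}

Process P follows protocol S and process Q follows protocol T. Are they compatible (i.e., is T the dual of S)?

NO

?Bool ‖ !Bool  ok
  !Unit ‖ ?Unit  ok
    rec Z ‖ rec Z  ok (μ self-dual)
      !Bool ‖ !Bool  ✗ same direction on both sides — not dual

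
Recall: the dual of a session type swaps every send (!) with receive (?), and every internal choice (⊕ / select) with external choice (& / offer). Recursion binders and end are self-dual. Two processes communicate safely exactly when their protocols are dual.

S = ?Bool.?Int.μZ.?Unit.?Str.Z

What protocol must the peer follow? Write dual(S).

?Bool = !Bool
  ?Int = !Int
    μZ = μZ  (rec unchanged)
      ?Unit = !Unit
        ?Str = !Str
          Z self-dual

!Bool.!Int.μZ.!Unit.!Str.Z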